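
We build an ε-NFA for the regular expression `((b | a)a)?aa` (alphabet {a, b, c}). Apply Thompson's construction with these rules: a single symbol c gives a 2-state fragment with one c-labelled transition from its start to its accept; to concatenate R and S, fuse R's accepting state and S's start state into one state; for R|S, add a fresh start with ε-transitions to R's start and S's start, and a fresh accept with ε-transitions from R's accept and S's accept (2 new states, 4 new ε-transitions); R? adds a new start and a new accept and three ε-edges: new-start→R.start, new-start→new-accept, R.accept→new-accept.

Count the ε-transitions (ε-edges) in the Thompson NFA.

7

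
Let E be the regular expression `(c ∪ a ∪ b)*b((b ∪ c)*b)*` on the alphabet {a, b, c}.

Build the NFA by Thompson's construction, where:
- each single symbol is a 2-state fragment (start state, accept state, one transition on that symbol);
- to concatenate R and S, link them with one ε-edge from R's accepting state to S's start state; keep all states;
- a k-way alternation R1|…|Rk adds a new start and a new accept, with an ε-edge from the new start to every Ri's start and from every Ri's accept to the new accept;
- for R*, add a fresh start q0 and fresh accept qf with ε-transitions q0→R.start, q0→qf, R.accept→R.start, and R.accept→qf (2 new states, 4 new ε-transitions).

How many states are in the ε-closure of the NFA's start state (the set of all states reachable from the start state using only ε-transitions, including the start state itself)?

7

Let C(F) = |ε-closure(F.start)| within fragment F, and note whether F accepts ε. Symbol fragments have C = 1 and do not accept ε. Then:
  c ∪ a ∪ b : C = 1 + 1 + 1 + 1 = 4 (the new accept is not ε-reachable since no branch accepts ε)
  (c ∪ a ∪ b)* : new start has ε-edges to the inner start and to the new accept, so C = 2 + 4 = 6
  b ∪ c : new start ε-reaches every alternative's start; none of them accept ε, so the new accept is not reached: C = 1 + 1 + 1 = 3
  (b ∪ c)* : the star's fresh start ε-reaches both the body's start and the fresh accept: C = 2 + 3 = 5
  (b ∪ c)*b : the left operand accepts ε, so the closure extends into the next operand (via the concat ε-link); C = 5 + 1 = 6
  ((b ∪ c)*b)* : new start has ε-edges to the inner start and to the new accept, so C = 2 + 6 = 8
  (c ∪ a ∪ b)*b((b ∪ c)*b)* : the left operand accepts ε, so the closure extends into the next operand (via the concat ε-link); C = 6 + 1 = 7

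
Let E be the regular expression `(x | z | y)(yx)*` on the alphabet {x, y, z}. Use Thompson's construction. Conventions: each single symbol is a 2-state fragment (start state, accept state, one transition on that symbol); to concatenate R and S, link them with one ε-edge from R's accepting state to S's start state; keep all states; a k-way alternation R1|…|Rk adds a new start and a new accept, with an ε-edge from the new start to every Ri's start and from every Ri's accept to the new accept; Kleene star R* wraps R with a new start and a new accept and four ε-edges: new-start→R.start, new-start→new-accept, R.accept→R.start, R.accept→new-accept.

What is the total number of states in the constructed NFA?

By structural recursion:
Each of the 5 symbol leaves contributes a 2-state fragment.
  x | z | y — 8 states
  yx — 4 states
  (yx)* — 6 states
  (x | z | y)(yx)* — 14 states

14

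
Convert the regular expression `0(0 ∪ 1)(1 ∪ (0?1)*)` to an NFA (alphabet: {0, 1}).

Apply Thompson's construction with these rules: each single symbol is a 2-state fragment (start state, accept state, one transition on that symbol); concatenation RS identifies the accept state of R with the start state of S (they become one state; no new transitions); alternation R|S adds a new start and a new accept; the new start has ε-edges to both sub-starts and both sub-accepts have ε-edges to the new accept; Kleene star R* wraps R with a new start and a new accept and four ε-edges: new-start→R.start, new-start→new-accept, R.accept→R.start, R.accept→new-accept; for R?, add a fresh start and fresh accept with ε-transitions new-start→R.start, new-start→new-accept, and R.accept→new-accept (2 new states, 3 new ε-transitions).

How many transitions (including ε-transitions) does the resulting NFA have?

21

Building bottom-up:
Each of the 6 symbol leaves contributes 1 transition (1 symbol, 0 ε).
  0 ∪ 1 — 6 transitions (2 symbol, 4 ε)
  0? — 4 transitions (1 symbol, 3 ε)
  0?1 — 5 transitions (2 symbol, 3 ε)
  (0?1)* — 9 transitions (2 symbol, 7 ε)
  1 ∪ (0?1)* — 14 transitions (3 symbol, 11 ε)
  0(0 ∪ 1)(1 ∪ (0?1)*) — 21 transitions (6 symbol, 15 ε)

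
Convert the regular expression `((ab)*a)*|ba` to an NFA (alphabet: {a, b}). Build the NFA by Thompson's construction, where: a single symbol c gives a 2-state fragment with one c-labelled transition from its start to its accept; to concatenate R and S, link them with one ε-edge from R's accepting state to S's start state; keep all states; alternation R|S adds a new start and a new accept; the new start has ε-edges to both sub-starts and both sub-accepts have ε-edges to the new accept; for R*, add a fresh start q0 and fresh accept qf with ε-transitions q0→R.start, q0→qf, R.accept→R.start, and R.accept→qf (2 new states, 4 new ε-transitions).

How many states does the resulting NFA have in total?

16

Recursing over subexpressions:
Each of the 5 symbol leaves contributes a 2-state fragment.
  ab — 4 states
  (ab)* — 6 states
  (ab)*a — 8 states
  ((ab)*a)* — 10 states
  ba — 4 states
  ((ab)*a)*|ba — 16 states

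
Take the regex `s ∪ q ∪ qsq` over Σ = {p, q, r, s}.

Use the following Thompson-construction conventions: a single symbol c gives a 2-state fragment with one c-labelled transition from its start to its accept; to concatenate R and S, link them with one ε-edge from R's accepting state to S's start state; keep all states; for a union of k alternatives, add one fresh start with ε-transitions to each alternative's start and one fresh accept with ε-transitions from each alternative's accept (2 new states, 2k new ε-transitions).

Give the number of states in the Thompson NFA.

12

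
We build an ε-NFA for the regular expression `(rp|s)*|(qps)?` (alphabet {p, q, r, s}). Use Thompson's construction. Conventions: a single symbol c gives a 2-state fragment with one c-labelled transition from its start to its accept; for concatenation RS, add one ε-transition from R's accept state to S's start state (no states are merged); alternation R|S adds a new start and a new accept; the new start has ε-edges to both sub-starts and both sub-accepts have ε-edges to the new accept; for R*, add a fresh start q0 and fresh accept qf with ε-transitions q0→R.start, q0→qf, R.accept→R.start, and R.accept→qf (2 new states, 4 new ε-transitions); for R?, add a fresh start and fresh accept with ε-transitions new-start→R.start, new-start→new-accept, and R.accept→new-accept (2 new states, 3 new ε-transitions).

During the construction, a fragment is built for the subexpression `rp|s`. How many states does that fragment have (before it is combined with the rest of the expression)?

Fragment for `rp|s`:
Each of the 3 symbol leaves contributes a 2-state fragment.
  rp → 4 states
  rp|s → 8 states

8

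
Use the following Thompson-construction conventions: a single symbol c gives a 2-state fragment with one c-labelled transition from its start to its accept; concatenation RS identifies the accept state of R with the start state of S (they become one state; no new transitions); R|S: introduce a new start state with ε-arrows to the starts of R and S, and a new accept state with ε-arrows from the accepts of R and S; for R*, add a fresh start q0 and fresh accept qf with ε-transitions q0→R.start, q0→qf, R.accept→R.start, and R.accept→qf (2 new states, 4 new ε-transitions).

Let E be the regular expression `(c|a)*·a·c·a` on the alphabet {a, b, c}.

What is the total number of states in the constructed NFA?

11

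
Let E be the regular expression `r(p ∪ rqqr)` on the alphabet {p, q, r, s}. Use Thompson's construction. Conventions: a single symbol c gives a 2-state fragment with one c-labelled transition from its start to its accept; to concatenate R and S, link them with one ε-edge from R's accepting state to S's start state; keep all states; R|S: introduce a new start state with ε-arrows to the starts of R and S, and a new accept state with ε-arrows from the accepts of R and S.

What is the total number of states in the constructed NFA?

By structural recursion:
Each of the 6 symbol leaves contributes a 2-state fragment.
  rqqr = 8 states
  p ∪ rqqr = 12 states
  r(p ∪ rqqr) = 14 states

14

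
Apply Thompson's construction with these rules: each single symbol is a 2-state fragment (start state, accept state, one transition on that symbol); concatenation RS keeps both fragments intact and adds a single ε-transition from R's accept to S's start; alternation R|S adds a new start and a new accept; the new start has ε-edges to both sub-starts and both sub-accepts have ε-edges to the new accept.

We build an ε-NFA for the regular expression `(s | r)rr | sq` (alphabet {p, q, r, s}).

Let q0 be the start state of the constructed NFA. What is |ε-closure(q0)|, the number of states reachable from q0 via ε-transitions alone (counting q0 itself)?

Let C(F) = |ε-closure(F.start)| within fragment F, and note whether F accepts ε. Symbol fragments have C = 1 and do not accept ε. Then:
  s | r : C = 1 + 1 + 1 = 3 (the new accept is not ε-reachable since no branch accepts ε)
  (s | r)rr : C equals the left operand's closure size = 3 (its accept is not ε-reachable, so the closure stops there)
  sq : C equals the left operand's closure size = 1 (its accept is not ε-reachable, so the closure stops there)
  (s | r)rr | sq : new start ε-reaches every alternative's start; none of them accept ε, so the new accept is not reached: C = 1 + 3 + 1 = 5

5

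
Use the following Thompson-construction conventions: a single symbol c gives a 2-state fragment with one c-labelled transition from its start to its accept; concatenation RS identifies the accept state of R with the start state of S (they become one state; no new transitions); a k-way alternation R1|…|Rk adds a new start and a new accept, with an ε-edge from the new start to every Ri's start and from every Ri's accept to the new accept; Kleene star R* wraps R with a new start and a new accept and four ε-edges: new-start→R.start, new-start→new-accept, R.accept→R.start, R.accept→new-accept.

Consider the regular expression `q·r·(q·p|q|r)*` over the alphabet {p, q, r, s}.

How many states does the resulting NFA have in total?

By structural recursion:
Each of the 6 symbol leaves contributes a 2-state fragment.
  q·p = 3 states
  q·p|q|r = 9 states
  (q·p|q|r)* = 11 states
  q·r·(q·p|q|r)* = 13 states

13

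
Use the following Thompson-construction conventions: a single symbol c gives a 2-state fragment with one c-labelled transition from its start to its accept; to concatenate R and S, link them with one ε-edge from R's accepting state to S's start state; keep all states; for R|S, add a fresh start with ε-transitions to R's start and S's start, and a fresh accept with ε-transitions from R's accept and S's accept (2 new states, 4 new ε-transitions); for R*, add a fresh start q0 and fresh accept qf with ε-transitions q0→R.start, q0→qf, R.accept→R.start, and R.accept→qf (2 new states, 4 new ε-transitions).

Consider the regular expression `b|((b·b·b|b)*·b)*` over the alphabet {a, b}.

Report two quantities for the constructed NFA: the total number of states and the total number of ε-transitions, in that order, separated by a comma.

Per subexpression:
Each of the 6 symbol leaves contributes 2 states and 0 ε-transitions.
  b·b·b : 6 states, 2 ε-transitions
  b·b·b|b : 10 states, 6 ε-transitions
  (b·b·b|b)* : 12 states, 10 ε-transitions
  (b·b·b|b)*·b : 14 states, 11 ε-transitions
  ((b·b·b|b)*·b)* : 16 states, 15 ε-transitions
  b|((b·b·b|b)*·b)* : 20 states, 19 ε-transitions

20, 19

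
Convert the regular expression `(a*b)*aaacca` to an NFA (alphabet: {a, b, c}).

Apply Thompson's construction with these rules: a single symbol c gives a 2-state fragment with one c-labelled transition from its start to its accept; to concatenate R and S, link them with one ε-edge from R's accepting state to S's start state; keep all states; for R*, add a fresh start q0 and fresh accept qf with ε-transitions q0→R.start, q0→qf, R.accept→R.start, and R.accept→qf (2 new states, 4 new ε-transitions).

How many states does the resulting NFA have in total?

20

Bottom-up over the parse tree:
Each of the 8 symbol leaves contributes a 2-state fragment.
  a* : 4 states
  a*b : 6 states
  (a*b)* : 8 states
  (a*b)*aaacca : 20 states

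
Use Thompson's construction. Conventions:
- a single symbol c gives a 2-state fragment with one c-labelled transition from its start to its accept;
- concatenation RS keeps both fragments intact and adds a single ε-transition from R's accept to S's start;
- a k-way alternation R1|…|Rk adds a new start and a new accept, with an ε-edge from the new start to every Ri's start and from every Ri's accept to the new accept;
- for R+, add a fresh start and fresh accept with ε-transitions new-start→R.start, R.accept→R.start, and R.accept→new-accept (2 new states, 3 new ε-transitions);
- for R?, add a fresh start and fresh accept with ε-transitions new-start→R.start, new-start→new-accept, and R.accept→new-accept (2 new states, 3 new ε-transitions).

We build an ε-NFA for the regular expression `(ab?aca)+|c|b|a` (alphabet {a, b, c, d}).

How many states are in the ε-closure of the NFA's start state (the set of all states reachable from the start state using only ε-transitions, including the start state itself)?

6

Let C(F) = |ε-closure(F.start)| within fragment F, and note whether F accepts ε. Symbol fragments have C = 1 and do not accept ε. Then:
  b? → new start has ε-edges to the inner start and to the new accept, so |closure| = 2 + 1 = 3
  ab?aca → |closure| equals the left operand's closure size = 1 (its accept is not ε-reachable, so the closure stops there)
  (ab?aca)+ → new start ε-reaches only the body's start; the new accept needs a symbol first: |closure| = 1 + 1 = 2
  (ab?aca)+|c|b|a → |closure| = 1 + 2 + 1 + 1 + 1 = 6 (the new accept is not ε-reachable since no branch accepts ε)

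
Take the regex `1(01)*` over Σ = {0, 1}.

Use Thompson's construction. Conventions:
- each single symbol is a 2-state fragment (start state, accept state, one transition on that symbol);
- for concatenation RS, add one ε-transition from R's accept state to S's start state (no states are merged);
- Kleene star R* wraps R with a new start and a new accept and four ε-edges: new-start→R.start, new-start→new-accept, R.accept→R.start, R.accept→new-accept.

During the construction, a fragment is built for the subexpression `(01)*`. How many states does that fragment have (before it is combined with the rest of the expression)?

Fragment for `(01)*`:
Each of the 2 symbol leaves contributes a 2-state fragment.
  01 — 4 states
  (01)* — 6 states

6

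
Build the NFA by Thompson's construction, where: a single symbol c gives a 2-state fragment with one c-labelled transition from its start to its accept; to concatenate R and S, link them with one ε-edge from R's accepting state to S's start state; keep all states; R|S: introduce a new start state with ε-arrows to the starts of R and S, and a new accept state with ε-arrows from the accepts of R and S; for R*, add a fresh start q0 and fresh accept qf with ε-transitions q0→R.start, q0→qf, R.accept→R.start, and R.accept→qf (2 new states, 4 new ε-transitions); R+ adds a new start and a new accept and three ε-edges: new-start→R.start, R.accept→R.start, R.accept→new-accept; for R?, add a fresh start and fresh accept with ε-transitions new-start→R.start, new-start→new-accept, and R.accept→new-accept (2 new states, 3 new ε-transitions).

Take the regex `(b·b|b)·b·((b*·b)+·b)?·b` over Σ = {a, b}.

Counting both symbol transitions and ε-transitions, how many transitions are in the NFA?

Recursing over subexpressions:
Each of the 8 symbol leaves contributes 1 transition (1 symbol, 0 ε).
  b·b = 3 transitions (2 symbol, 1 ε)
  b·b|b = 8 transitions (3 symbol, 5 ε)
  b* = 5 transitions (1 symbol, 4 ε)
  b*·b = 7 transitions (2 symbol, 5 ε)
  (b*·b)+ = 10 transitions (2 symbol, 8 ε)
  (b*·b)+·b = 12 transitions (3 symbol, 9 ε)
  ((b*·b)+·b)? = 15 transitions (3 symbol, 12 ε)
  (b·b|b)·b·((b*·b)+·b)?·b = 28 transitions (8 symbol, 20 ε)

28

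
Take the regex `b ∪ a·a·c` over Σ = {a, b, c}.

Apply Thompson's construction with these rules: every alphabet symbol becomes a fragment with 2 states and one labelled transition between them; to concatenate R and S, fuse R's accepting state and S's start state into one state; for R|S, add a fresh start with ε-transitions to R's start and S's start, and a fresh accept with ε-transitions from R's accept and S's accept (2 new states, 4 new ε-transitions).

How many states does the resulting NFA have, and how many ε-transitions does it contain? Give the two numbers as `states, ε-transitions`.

8, 4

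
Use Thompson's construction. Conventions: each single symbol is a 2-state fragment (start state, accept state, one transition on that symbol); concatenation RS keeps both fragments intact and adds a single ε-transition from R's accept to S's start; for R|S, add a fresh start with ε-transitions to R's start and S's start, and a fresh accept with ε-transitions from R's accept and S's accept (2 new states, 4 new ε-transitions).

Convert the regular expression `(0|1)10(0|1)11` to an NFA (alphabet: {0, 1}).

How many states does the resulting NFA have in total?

20

Recursing over subexpressions:
Each of the 8 symbol leaves contributes a 2-state fragment.
  0|1 → 6 states
  0|1 → 6 states
  (0|1)10(0|1)11 → 20 states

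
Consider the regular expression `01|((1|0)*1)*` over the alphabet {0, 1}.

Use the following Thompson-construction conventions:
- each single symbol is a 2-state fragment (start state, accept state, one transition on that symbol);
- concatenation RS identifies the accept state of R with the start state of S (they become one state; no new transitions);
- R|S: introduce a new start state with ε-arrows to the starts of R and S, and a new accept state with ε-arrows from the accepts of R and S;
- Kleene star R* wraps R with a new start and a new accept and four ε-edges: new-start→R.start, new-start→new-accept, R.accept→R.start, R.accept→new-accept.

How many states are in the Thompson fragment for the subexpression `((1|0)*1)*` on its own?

Fragment for `((1|0)*1)*`:
Each of the 3 symbol leaves contributes a 2-state fragment.
  1|0 : 6 states
  (1|0)* : 8 states
  (1|0)*1 : 9 states
  ((1|0)*1)* : 11 states

11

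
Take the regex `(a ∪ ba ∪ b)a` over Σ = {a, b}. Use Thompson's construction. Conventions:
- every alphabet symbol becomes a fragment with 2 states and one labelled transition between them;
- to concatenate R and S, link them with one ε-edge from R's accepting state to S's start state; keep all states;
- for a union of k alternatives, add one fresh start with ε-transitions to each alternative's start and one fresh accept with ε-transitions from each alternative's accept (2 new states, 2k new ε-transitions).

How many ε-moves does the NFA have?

Building bottom-up:
Each of the 5 symbol leaves contributes 0 ε-transitions.
  ba → 1 ε-transition
  a ∪ ba ∪ b → 7 ε-transitions
  (a ∪ ba ∪ b)a → 8 ε-transitions

8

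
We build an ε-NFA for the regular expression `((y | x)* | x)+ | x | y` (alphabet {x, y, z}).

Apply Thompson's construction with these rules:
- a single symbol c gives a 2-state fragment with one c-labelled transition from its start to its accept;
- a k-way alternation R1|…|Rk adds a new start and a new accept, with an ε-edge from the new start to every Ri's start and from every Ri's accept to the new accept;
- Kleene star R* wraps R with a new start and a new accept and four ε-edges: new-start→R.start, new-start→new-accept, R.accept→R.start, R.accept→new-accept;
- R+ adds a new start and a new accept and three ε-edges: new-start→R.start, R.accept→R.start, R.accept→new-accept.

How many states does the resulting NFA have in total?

20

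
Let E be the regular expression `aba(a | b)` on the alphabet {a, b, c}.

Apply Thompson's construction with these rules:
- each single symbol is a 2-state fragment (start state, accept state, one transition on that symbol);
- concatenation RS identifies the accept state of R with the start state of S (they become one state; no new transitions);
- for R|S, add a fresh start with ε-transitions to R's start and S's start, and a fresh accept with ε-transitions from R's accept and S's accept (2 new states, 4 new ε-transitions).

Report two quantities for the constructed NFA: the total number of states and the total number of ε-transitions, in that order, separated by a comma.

Bottom-up over the parse tree:
Each of the 5 symbol leaves contributes 2 states and 0 ε-transitions.
  a | b : 6 states, 4 ε-transitions
  aba(a | b) : 9 states, 4 ε-transitions

9, 4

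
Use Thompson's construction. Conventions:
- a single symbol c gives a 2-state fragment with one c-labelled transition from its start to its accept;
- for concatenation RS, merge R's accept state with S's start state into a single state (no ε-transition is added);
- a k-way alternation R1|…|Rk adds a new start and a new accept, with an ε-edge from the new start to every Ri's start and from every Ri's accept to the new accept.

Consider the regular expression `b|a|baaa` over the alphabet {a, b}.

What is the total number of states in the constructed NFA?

11

Per subexpression:
Each of the 6 symbol leaves contributes a 2-state fragment.
  baaa → 5 states
  b|a|baaa → 11 states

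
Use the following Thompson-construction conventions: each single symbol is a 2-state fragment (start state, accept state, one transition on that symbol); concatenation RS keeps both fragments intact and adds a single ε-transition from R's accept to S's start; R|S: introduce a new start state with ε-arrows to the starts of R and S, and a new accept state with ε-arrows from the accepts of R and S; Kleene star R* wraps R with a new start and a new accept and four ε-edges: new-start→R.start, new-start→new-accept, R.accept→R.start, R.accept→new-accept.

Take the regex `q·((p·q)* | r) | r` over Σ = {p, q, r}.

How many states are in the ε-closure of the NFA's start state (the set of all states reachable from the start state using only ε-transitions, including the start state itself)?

Compute the ε-closure size of each fragment's start state recursively; a symbol fragment's start has no outgoing ε-edge, so its closure is just itself (size 1).
  p·q : |closure| equals the left operand's closure size = 1 (its accept is not ε-reachable, so the closure stops there)
  (p·q)* : new start has ε-edges to the inner start and to the new accept, so |closure| = 2 + 1 = 3
  (p·q)* | r : new start ε-reaches every alternative's start; at least one alternative accepts ε, so the union's new accept is reached too: |closure| = 1 + 3 + 1 + 1 = 6
  q·((p·q)* | r) : |closure| equals the left operand's closure size = 1 (its accept is not ε-reachable, so the closure stops there)
  q·((p·q)* | r) | r : |closure| = 1 + 1 + 1 = 3 (the new accept is not ε-reachable since no branch accepts ε)

3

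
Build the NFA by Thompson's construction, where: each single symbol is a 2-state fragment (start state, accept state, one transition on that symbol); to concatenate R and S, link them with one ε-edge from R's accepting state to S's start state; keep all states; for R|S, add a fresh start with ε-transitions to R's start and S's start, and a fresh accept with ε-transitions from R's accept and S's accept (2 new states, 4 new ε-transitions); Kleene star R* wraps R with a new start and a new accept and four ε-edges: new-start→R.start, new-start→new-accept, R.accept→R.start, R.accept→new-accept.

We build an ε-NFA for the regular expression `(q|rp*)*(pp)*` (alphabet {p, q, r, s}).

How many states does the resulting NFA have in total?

Per subexpression:
Each of the 5 symbol leaves contributes a 2-state fragment.
  p* : 4 states
  rp* : 6 states
  q|rp* : 10 states
  (q|rp*)* : 12 states
  pp : 4 states
  (pp)* : 6 states
  (q|rp*)*(pp)* : 18 states

18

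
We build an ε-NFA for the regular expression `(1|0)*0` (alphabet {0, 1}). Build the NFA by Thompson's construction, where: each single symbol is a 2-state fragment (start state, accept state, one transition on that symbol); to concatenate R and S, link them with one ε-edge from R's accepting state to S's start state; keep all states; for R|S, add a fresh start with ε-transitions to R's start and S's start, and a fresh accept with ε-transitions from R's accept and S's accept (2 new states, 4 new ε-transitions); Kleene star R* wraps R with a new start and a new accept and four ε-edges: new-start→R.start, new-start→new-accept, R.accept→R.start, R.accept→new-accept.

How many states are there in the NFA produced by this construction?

10

Building bottom-up:
Each of the 3 symbol leaves contributes a 2-state fragment.
  1|0 — 6 states
  (1|0)* — 8 states
  (1|0)*0 — 10 states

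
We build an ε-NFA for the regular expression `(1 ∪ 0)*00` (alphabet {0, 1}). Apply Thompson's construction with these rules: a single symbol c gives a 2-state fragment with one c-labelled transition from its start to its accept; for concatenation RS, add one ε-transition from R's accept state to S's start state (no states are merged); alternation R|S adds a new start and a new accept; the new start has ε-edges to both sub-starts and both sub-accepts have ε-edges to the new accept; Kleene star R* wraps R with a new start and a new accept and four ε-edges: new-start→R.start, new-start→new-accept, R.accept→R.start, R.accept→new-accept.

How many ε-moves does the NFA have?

10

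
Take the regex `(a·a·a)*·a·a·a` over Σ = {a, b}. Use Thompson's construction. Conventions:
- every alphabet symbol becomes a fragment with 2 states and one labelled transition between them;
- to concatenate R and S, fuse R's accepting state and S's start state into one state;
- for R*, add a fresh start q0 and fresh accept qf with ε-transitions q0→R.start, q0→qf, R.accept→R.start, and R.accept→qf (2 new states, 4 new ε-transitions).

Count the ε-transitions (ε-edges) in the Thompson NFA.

4

Recursing over subexpressions:
Each of the 6 symbol leaves contributes 0 ε-transitions.
  a·a·a — 0 ε-transitions
  (a·a·a)* — 4 ε-transitions
  (a·a·a)*·a·a·a — 4 ε-transitions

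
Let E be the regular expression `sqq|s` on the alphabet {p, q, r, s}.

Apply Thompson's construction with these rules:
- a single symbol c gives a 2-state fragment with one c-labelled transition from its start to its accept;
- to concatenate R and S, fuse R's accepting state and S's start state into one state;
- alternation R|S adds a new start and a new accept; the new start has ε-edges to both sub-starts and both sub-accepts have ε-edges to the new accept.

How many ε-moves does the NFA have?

4

By structural recursion:
Each of the 4 symbol leaves contributes 0 ε-transitions.
  sqq = 0 ε-transitions
  sqq|s = 4 ε-transitions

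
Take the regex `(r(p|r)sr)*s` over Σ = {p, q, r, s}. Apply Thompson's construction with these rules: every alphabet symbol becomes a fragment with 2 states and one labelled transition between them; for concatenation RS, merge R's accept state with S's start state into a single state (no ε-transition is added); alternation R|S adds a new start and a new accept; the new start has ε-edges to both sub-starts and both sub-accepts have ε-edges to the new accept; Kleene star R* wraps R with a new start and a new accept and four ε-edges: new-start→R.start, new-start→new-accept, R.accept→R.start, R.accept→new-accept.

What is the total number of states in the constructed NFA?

12

Recursing over subexpressions:
Each of the 6 symbol leaves contributes a 2-state fragment.
  p|r : 6 states
  r(p|r)sr : 9 states
  (r(p|r)sr)* : 11 states
  (r(p|r)sr)*s : 12 states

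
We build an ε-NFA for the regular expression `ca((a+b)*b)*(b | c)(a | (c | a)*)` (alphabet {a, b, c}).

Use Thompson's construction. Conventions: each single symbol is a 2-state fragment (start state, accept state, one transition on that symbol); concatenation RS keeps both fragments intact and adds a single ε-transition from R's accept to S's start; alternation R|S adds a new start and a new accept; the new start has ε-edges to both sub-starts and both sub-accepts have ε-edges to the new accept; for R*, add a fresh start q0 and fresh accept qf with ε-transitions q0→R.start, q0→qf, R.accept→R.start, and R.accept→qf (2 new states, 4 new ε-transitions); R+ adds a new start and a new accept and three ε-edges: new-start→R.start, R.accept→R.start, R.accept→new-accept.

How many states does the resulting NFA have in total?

34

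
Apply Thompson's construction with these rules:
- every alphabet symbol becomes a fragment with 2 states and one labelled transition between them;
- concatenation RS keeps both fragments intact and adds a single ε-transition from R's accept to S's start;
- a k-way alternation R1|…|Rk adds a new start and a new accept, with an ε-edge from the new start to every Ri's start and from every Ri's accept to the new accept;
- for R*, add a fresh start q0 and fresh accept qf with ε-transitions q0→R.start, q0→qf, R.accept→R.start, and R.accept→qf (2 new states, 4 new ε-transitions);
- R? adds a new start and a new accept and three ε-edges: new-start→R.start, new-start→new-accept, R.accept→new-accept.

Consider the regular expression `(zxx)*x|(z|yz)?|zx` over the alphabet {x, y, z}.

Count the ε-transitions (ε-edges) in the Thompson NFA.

22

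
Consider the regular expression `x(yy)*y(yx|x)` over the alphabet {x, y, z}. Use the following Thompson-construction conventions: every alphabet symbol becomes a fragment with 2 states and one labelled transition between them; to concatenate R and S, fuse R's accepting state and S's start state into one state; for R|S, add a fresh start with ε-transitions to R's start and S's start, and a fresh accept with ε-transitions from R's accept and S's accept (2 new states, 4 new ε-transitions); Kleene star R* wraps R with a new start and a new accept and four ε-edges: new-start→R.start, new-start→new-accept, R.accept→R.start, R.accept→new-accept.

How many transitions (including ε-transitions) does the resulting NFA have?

15

Per subexpression:
Each of the 7 symbol leaves contributes 1 transition (1 symbol, 0 ε).
  yy — 2 transitions (2 symbol, 0 ε)
  (yy)* — 6 transitions (2 symbol, 4 ε)
  yx — 2 transitions (2 symbol, 0 ε)
  yx|x — 7 transitions (3 symbol, 4 ε)
  x(yy)*y(yx|x) — 15 transitions (7 symbol, 8 ε)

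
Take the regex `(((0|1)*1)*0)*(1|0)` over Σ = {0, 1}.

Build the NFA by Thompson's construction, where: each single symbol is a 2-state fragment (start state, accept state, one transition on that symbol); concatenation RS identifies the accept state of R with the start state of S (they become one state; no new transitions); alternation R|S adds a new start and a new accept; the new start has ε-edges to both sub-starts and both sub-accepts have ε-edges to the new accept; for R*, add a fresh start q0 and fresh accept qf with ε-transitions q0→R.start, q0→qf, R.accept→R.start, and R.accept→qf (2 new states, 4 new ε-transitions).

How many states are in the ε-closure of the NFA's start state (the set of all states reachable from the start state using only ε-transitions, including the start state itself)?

Work bottom-up. For each fragment F, track |ε-closure(F.start)| and whether F's accept lies in that closure (i.e. whether F accepts ε). A single-symbol fragment has closure size 1 and does not accept ε.
  0|1 — new start ε-reaches every alternative's start; none of them accept ε, so the new accept is not reached: C = 1 + 1 + 1 = 3
  (0|1)* — new start has ε-edges to the inner start and to the new accept, so C = 2 + 3 = 5
  (0|1)*1 — C = 5 + (1−1) = 5 (closure spills across the concat boundary because the left factor accepts ε)
  ((0|1)*1)* — C = 1 (new start) + 5 (body) + 1 (new accept) = 7
  ((0|1)*1)*0 — the left operand accepts ε, so the closure extends into the next operand (the shared merged state is already counted); C = 7 + (1−1) = 7
  (((0|1)*1)*0)* — the star's fresh start ε-reaches both the body's start and the fresh accept: C = 2 + 7 = 9
  1|0 — new start ε-reaches every alternative's start; none of them accept ε, so the new accept is not reached: C = 1 + 1 + 1 = 3
  (((0|1)*1)*0)*(1|0) — the left operand accepts ε, so the closure extends into the next operand (the shared merged state is already counted); C = 9 + (3−1) = 11

11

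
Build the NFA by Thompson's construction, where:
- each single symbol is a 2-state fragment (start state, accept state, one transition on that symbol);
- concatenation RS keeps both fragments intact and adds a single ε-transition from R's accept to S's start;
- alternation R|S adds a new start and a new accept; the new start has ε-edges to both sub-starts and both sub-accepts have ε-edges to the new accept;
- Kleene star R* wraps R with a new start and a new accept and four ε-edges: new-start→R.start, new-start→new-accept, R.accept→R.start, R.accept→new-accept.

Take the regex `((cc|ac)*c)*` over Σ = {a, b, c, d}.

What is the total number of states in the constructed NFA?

Recursing over subexpressions:
Each of the 5 symbol leaves contributes a 2-state fragment.
  cc : 4 states
  ac : 4 states
  cc|ac : 10 states
  (cc|ac)* : 12 states
  (cc|ac)*c : 14 states
  ((cc|ac)*c)* : 16 states

16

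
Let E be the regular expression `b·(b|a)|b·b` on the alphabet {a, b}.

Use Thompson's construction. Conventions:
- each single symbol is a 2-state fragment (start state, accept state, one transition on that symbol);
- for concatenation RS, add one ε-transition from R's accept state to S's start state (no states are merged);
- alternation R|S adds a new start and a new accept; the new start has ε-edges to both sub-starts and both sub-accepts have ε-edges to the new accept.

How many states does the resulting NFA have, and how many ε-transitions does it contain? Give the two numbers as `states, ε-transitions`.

14, 10

Recursing over subexpressions:
Each of the 5 symbol leaves contributes 2 states and 0 ε-transitions.
  b|a → 6 states, 4 ε-transitions
  b·(b|a) → 8 states, 5 ε-transitions
  b·b → 4 states, 1 ε-transition
  b·(b|a)|b·b → 14 states, 10 ε-transitions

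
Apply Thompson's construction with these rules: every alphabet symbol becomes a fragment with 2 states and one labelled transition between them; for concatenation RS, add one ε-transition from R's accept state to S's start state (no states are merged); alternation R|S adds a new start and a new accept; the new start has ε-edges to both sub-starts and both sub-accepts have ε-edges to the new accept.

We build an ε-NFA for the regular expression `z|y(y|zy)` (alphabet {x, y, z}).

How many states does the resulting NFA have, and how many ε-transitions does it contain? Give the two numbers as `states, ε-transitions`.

Recursing over subexpressions:
Each of the 5 symbol leaves contributes 2 states and 0 ε-transitions.
  zy = 4 states, 1 ε-transition
  y|zy = 8 states, 5 ε-transitions
  y(y|zy) = 10 states, 6 ε-transitions
  z|y(y|zy) = 14 states, 10 ε-transitions

14, 10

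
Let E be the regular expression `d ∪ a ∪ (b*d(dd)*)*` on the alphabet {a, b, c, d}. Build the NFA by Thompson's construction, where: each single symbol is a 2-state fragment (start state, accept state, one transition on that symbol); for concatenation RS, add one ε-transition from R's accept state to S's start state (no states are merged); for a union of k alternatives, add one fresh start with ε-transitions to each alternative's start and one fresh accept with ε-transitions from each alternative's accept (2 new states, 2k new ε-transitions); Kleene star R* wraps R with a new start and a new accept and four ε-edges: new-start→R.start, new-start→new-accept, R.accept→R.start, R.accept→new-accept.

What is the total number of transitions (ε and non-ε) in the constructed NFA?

Building bottom-up:
Each of the 6 symbol leaves contributes 1 transition (1 symbol, 0 ε).
  b* : 5 transitions (1 symbol, 4 ε)
  dd : 3 transitions (2 symbol, 1 ε)
  (dd)* : 7 transitions (2 symbol, 5 ε)
  b*d(dd)* : 15 transitions (4 symbol, 11 ε)
  (b*d(dd)*)* : 19 transitions (4 symbol, 15 ε)
  d ∪ a ∪ (b*d(dd)*)* : 27 transitions (6 symbol, 21 ε)

27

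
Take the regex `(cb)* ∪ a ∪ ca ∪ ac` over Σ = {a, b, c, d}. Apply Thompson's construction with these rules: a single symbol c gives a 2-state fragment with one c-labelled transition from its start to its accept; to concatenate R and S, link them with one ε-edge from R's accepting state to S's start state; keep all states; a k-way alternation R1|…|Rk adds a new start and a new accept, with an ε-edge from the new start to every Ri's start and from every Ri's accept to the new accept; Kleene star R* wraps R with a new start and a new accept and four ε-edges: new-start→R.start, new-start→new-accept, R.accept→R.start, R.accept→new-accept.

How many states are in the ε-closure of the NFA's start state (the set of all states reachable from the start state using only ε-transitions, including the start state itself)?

8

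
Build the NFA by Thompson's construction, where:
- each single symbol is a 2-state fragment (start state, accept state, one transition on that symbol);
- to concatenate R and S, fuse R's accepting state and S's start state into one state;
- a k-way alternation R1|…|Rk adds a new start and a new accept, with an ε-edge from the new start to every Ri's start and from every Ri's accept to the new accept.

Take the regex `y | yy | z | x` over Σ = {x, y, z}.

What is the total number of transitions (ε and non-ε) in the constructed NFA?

13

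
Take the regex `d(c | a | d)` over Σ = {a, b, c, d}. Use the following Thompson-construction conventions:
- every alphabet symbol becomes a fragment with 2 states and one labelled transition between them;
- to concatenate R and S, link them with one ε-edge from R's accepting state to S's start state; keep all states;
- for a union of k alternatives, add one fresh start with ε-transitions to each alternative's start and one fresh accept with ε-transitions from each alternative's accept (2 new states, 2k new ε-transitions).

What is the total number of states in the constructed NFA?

Building bottom-up:
Each of the 4 symbol leaves contributes a 2-state fragment.
  c | a | d — 8 states
  d(c | a | d) — 10 states

10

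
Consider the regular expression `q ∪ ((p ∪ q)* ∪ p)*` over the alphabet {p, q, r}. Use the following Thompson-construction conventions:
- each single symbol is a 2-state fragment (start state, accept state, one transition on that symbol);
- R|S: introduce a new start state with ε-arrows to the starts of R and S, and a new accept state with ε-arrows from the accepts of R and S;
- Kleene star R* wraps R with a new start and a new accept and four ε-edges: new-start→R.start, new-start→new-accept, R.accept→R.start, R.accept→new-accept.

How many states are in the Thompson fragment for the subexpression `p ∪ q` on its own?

6

Fragment for `p ∪ q`:
Each of the 2 symbol leaves contributes a 2-state fragment.
  p ∪ q → 6 states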